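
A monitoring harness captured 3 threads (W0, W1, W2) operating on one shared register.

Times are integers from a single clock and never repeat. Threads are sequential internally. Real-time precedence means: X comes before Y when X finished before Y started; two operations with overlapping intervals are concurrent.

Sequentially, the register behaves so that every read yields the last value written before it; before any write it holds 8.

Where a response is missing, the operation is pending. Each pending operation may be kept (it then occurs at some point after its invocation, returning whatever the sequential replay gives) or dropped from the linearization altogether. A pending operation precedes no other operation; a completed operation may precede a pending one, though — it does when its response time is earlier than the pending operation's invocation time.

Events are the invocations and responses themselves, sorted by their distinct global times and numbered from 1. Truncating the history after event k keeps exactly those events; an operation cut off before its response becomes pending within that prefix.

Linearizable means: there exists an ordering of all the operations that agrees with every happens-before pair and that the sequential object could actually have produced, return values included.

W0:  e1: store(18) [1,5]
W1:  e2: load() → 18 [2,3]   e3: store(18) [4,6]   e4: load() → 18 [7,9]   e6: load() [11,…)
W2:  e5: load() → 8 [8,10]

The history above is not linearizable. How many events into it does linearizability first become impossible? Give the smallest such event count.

10

one valid order for events 1..9 is e1, e2, e3, e4:
after step 1 (e1 store(18)): value 18
after step 2 (e2 load() → 18): value 18
after step 3 (e3 store(18)): value 18
after step 4 (e4 load() → 18): value 18
event 10 — e5's response, time 10 — after it, nothing linearizes
one such order, e1, e2, e3, e4, e5, breaks at step 5 where e5 load() → 8 is illegal
one such order, e1, e2, e3, e5, e4, breaks at step 4 where e5 load() → 8 is illegal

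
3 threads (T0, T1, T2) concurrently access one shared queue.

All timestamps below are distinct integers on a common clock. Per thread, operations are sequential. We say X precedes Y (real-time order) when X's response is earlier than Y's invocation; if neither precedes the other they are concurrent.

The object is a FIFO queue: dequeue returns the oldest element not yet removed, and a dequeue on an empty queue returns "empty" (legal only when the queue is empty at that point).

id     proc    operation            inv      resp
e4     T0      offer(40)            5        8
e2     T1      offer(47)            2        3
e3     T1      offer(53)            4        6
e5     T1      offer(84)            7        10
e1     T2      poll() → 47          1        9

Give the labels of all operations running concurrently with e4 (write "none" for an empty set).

e1, e3, e5

e4 spans [5,8]; an op avoiding the whole window 5..8 is ordered, any other is concurrent
e1 [1,9]: concurrent
e2 [2,3]: before
e3 [4,6]: concurrent
e5 [7,10]: concurrent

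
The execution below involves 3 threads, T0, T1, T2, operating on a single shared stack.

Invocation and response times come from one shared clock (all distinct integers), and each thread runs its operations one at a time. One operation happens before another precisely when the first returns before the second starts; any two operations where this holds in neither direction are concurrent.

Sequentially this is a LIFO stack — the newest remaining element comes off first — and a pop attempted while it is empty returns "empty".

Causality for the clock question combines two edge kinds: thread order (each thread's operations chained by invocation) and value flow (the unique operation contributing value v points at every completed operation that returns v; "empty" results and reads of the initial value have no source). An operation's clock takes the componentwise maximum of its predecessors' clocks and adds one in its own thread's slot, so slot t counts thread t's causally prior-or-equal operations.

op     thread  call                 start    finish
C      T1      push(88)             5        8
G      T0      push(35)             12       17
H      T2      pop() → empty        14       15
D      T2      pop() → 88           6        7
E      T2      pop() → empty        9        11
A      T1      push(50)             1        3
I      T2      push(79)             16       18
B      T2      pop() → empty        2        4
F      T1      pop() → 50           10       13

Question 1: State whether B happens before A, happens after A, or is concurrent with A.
B spans [2,4], A spans [1,3]
the intervals overlap in both directions

concurrent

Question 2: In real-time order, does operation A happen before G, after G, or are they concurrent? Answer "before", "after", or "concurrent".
A spans [1,3], G spans [12,17]
resp(A)=3 < inv(G)=12

before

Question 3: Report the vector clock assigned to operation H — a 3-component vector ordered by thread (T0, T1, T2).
VC(B, invoked at 2): no causal predecessors; +1 on T2 → (0, 0, 1)
VC(A, invoked at 1): no causal predecessors; +1 on T1 → (0, 1, 0)
VC(G, invoked at 12): no causal predecessors; +1 on T0 → (1, 0, 0)
C (invocation 5): componentwise max over VC(A)=(0, 1, 0), +1 at T1, giving (0, 2, 0)
F (invocation 10): componentwise max over VC(A)=(0, 1, 0), VC(C)=(0, 2, 0), +1 at T1, giving (0, 3, 0)
D (invocation 6): componentwise max over VC(B)=(0, 0, 1), VC(C)=(0, 2, 0), +1 at T2, giving (0, 2, 2)
E (invocation 9): componentwise max over VC(D)=(0, 2, 2), +1 at T2, giving (0, 2, 3)
H (invocation 14): componentwise max over VC(E)=(0, 2, 3), +1 at T2, giving (0, 2, 4)
I (invocation 16): componentwise max over VC(H)=(0, 2, 4), +1 at T2, giving (0, 2, 5)
target: VC(H) = (0, 2, 4)

(0, 2, 4)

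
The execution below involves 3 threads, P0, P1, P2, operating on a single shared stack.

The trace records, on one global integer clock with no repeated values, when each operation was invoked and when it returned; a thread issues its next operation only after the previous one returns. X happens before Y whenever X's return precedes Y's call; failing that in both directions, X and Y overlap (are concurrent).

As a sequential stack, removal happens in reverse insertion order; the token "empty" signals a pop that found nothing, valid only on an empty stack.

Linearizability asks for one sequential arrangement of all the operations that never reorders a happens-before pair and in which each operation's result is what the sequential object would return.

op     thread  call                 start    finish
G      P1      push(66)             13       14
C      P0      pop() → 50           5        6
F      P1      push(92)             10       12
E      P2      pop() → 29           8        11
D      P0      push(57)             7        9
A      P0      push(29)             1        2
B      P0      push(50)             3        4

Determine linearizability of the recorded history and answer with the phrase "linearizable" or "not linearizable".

linearizable

a witness: A, B, C, E, D, F, G
after step 1 (A push(29)): stack <29>
after step 2 (B push(50)): stack <29,50>
after step 3 (C pop() → 50): stack <29>
after step 4 (E pop() → 29): stack <>
after step 5 (D push(57)): stack <57>
after step 6 (F push(92)): stack <57,92>
after step 7 (G push(66)): stack <57,92,66>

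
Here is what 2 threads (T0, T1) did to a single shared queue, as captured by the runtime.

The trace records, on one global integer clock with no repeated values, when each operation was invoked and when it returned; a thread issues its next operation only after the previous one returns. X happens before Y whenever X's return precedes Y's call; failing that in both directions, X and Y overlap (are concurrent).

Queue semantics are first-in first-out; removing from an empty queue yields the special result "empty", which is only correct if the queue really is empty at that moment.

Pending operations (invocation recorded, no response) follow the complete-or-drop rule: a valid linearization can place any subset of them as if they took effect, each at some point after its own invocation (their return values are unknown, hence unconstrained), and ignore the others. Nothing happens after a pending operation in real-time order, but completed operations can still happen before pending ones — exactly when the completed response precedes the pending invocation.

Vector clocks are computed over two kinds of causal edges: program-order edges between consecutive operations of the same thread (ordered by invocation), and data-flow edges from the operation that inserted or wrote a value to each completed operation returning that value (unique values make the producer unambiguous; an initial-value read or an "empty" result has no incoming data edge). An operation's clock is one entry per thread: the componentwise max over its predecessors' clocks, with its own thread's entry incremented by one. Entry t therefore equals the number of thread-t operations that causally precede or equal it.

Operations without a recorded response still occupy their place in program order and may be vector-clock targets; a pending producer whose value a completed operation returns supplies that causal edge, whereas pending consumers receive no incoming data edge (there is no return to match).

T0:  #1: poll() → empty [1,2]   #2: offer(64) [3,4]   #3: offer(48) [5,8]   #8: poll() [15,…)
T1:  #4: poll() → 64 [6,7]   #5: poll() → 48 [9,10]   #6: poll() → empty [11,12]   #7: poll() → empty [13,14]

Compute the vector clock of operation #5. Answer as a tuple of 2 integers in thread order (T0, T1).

(3, 2)

#1 (invocation 1): nothing precedes it; T0's component alone gives (1, 0)
#2 (invocation 3): componentwise max over VC(#1)=(1, 0), +1 at T0, giving (2, 0)
#4 (invocation 6): componentwise max over VC(#2)=(2, 0), +1 at T1, giving (2, 1)
#3 (invocation 5): componentwise max over VC(#2)=(2, 0), +1 at T0, giving (3, 0)
#8 (invocation 15): componentwise max over VC(#3)=(3, 0), +1 at T0, giving (4, 0)
#5 (invocation 9): componentwise max over VC(#3)=(3, 0), VC(#4)=(2, 1), +1 at T1, giving (3, 2)
#6 (invocation 11): componentwise max over VC(#5)=(3, 2), +1 at T1, giving (3, 3)
#7 (invocation 13): componentwise max over VC(#6)=(3, 3), +1 at T1, giving (3, 4)
target: VC(#5) = (3, 2)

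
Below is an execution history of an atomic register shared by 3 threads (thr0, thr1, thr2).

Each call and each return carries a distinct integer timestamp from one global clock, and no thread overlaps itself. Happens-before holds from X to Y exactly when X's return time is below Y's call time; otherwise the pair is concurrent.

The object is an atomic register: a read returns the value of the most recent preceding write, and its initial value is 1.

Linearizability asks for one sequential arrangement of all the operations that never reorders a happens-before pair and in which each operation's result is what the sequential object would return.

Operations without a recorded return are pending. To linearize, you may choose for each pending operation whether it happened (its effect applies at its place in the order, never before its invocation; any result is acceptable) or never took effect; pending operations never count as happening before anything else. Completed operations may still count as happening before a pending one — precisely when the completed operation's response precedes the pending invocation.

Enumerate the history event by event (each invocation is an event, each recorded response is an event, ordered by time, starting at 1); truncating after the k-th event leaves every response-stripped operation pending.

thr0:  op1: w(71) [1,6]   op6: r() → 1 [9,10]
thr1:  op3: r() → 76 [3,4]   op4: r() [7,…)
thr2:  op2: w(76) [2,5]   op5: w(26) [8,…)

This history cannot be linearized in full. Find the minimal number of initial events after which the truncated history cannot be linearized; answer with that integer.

events 1..9 are linearizable, e.g. via op1, op2, op3:
after step 1 (op1 w(71)): value 71
after step 2 (op2 w(76)): value 76
after step 3 (op3 r() → 76): value 76
include event 10 — op6 responding at 10 — and every candidate order breaks
completion choices over the 2 pending operations (op4, op5) were checked; none helps
for example op1, op2, op3, op6 (pending dropped) fails at step 4: op6 r() → 1 is not legal there
for example op1, op3, op2, op6 (pending dropped) fails at step 2: op3 r() → 76 is not legal there

10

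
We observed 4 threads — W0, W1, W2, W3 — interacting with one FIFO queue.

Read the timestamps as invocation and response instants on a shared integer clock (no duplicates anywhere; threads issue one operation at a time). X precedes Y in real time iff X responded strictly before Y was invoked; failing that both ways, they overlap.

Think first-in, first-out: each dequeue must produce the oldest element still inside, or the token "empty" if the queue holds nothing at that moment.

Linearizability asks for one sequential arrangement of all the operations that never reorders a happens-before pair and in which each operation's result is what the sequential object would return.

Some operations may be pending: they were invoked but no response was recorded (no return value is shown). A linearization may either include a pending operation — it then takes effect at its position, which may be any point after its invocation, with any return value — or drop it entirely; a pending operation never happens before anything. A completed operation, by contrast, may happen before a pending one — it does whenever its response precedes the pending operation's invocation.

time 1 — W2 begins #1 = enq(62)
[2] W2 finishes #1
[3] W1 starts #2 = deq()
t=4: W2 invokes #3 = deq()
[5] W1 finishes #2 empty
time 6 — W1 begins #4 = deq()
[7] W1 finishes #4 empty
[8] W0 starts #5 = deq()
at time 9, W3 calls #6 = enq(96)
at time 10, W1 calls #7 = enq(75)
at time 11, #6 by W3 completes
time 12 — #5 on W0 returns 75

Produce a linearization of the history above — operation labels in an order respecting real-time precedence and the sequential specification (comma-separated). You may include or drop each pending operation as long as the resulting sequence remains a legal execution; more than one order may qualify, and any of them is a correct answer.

1. #1 enq(62), leaving queue <62>
2. #3 deq() (pending, included), leaving queue <>
3. #2 deq() → empty, leaving queue <>
4. #4 deq() → empty, leaving queue <>
5. #7 enq(75) (pending, included), leaving queue <75>
6. #5 deq() → 75, leaving queue <>
7. #6 enq(96), leaving queue <96>

#1, #3, #2, #4, #7, #5, #6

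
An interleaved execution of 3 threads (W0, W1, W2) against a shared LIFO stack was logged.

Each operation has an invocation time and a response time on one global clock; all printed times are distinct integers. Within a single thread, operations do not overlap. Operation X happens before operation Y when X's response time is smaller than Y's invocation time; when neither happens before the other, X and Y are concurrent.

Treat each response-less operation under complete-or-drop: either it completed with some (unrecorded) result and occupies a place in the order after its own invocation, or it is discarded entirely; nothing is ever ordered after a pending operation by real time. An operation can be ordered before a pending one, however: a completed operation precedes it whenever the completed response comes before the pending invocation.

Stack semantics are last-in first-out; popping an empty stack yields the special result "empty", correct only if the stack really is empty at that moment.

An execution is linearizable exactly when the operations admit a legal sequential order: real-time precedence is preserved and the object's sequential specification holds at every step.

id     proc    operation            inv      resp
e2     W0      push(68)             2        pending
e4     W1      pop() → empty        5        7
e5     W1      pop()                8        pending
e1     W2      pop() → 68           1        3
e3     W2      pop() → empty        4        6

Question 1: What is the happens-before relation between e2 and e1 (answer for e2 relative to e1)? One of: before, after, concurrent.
e2 spans [2,…), e1 spans [1,3]
the intervals overlap in both directions

concurrent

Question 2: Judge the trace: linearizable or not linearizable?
one valid linearization: e2, e1, e3, e4
1. e2 push(68) (pending, included), leaving stack <68>
2. e1 pop() → 68, leaving stack <>
3. e3 pop() → empty, leaving stack <>
4. e4 pop() → empty, leaving stack <>

linearizable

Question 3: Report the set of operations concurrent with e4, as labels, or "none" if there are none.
e4 runs from 5 to 7; window-overlapping ops are concurrent
e1 [1,3]: before
e2 [2,…): concurrent
e3 [4,6]: concurrent
e5 [8,…): after

e2, e3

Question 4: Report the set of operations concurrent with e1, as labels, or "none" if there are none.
concurrent with e1 ([1,3]): every op whose interval crosses 1..3
e2 [2,…): concurrent
e3 [4,6]: after
e4 [5,7]: after
e5 [8,…): after

e2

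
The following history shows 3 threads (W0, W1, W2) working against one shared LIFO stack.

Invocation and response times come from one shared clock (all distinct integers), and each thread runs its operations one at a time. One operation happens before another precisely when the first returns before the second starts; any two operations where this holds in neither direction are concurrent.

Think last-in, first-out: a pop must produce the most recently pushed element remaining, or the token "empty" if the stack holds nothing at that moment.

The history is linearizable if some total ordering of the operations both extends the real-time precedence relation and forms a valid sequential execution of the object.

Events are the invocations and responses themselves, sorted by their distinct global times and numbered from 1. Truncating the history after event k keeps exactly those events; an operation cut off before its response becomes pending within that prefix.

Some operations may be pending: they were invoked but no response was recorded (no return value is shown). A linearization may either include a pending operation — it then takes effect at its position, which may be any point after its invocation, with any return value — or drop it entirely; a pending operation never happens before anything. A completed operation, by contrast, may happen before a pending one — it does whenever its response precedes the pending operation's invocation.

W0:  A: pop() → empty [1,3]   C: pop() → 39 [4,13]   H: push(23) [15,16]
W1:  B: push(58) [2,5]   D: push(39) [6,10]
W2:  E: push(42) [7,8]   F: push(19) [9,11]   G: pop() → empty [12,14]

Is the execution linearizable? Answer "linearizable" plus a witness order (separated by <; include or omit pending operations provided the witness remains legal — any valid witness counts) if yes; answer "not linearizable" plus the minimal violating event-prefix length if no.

through event 13 a valid linearization exists; event 14 (G responding at time 14) ends that
33 orders of the 7 completed LIFO stack ops respect real time; none is legal
e.g. A, B, C, D, E, F, G: illegal at step 3, since C pop() → 39 cannot apply there
e.g. A, B, C, E, D, F, G: illegal at step 3, since C pop() → 39 cannot apply there

not linearizable — minimal violating prefix: 14 events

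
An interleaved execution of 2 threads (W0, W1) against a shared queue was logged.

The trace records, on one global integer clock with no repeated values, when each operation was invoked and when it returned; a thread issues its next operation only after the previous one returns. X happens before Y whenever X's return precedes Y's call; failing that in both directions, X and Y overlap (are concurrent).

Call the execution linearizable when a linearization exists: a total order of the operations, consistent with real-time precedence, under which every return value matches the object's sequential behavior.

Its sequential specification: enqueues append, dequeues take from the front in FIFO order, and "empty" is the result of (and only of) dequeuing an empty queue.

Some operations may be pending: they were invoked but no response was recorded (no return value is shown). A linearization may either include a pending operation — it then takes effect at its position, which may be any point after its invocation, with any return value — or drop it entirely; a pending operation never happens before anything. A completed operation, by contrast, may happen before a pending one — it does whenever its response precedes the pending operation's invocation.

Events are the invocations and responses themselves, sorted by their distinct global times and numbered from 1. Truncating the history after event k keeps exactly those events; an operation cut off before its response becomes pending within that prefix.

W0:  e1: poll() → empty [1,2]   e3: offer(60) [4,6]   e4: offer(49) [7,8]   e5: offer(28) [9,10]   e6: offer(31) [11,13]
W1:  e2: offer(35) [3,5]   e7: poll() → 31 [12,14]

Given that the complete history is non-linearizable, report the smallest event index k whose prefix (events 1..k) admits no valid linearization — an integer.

a valid linearization of events 1..13 exists, for instance e1, e2, e3, e4, e5, e6:
step 1: e1 poll() → empty — queue <>
step 2: e2 offer(35) — queue <35>
step 3: e3 offer(60) — queue <35,60>
step 4: e4 offer(49) — queue <35,60,49>
step 5: e5 offer(28) — queue <35,60,49,28>
step 6: e6 offer(31) — queue <35,60,49,28,31>
once event 14 joins (e7's response, time 14), exhaustive search finds no witness
for example e1, e2, e3, e4, e5, e6, e7 fails at step 7: e7 poll() → 31 is not legal there
for example e1, e2, e3, e4, e5, e7, e6 fails at step 6: e7 poll() → 31 is not legal there

14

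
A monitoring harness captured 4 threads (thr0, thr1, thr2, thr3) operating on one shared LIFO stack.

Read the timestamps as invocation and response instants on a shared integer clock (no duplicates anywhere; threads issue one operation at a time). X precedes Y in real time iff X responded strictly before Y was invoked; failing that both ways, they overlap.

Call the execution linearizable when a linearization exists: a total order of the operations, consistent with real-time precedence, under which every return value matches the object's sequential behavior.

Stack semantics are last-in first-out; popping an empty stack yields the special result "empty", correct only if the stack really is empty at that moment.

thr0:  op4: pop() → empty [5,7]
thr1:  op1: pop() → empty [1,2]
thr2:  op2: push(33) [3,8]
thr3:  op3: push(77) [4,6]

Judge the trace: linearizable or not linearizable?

linearizable

a witness: op1, op4, op2, op3
step 1: op1 pop() → empty — stack <>
step 2: op4 pop() → empty — stack <>
step 3: op2 push(33) — stack <33>
step 4: op3 push(77) — stack <33,77>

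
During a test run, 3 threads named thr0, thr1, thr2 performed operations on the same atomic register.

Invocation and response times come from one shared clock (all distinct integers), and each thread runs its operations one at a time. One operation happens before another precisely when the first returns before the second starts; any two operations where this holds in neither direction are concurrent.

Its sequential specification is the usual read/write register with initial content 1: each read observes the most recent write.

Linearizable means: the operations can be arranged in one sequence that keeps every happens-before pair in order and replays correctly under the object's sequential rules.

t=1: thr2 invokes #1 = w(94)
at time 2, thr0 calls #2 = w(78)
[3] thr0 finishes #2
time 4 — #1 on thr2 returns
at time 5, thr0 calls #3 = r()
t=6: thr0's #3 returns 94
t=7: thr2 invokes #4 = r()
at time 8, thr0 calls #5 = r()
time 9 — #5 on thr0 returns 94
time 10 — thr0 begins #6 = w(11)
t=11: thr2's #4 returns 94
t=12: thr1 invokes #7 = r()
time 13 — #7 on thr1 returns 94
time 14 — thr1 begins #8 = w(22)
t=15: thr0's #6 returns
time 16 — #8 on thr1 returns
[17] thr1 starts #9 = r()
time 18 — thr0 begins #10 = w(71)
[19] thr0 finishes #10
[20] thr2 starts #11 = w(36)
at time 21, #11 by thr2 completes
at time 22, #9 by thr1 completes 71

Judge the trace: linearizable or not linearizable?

witness order: #2, #1, #3, #4, #5, #7, #6, #8, #10, #9, #11
1. #2 w(78), leaving value 78
2. #1 w(94), leaving value 94
3. #3 r() → 94, leaving value 94
4. #4 r() → 94, leaving value 94
5. #5 r() → 94, leaving value 94
6. #7 r() → 94, leaving value 94
7. #6 w(11), leaving value 11
8. #8 w(22), leaving value 22
9. #10 w(71), leaving value 71
10. #9 r() → 71, leaving value 71
11. #11 w(36), leaving value 36

linearizable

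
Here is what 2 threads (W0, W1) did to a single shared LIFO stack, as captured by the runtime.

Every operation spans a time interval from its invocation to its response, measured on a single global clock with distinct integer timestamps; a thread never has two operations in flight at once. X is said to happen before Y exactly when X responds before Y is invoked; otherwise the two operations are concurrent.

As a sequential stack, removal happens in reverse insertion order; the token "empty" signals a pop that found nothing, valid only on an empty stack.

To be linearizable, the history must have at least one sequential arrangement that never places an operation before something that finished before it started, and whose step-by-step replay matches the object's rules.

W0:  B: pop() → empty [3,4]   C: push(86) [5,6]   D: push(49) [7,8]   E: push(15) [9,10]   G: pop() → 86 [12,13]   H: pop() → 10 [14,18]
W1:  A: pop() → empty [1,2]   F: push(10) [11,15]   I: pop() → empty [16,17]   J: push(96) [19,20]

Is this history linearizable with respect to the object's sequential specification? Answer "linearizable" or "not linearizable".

through event 12 a valid linearization exists; event 13 (G responding at time 13) ends that
the completed operations (6 total) allow one real-time order; the LIFO stack replay rejects it
completion choices over the 1 pending operation (F) were checked; none helps
for example A, B, C, D, E, G (pending dropped) fails at step 6: G pop() → 86 is not legal there

not linearizable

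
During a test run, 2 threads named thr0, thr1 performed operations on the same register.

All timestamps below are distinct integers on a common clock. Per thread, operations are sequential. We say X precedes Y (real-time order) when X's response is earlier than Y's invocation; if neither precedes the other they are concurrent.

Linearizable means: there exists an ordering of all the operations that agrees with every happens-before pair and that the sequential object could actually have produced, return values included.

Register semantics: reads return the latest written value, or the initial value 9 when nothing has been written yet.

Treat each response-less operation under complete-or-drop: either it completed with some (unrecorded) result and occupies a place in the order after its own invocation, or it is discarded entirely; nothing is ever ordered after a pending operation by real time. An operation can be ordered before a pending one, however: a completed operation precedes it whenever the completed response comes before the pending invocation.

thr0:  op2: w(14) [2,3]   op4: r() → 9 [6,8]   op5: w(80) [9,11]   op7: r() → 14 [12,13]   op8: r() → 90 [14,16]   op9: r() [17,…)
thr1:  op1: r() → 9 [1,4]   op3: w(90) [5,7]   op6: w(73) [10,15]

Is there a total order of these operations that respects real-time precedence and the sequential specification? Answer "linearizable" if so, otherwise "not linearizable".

events 1..7 are fine; event 8 — the response of op4 at time 8 — makes the prefix non-linearizable
all 4 real-time-respecting orders fail — 4 completed register operations, no legal replay
for example op1, op2, op3, op4 fails at step 4: op4 r() → 9 is not legal there
for example op1, op2, op4, op3 fails at step 3: op4 r() → 9 is not legal there

not linearizable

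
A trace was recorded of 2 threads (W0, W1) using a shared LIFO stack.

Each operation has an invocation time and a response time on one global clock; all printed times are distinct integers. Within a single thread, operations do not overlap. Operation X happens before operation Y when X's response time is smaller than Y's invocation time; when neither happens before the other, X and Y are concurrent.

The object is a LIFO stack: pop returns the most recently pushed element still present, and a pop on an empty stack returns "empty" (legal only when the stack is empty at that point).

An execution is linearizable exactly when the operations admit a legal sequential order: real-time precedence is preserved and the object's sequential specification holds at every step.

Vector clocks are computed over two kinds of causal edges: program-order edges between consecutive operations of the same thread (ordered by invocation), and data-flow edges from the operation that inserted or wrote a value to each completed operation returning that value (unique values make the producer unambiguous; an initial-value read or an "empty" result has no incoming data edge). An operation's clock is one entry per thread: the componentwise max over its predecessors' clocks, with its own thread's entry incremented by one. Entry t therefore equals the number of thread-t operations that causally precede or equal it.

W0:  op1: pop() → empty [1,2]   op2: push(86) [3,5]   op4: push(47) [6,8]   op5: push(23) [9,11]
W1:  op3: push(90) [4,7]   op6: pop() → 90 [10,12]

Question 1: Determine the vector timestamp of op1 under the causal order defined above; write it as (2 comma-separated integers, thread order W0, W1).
op3 (invocation 4): nothing precedes it; W1's component alone gives (0, 1)
op1 (invocation 1): nothing precedes it; W0's component alone gives (1, 0)
invoked at 10, op6 merges VC(op3)=(0, 1) and bumps W1's slot → (0, 2)
invoked at 3, op2 merges VC(op1)=(1, 0) and bumps W0's slot → (2, 0)
invoked at 6, op4 merges VC(op2)=(2, 0) and bumps W0's slot → (3, 0)
invoked at 9, op5 merges VC(op4)=(3, 0) and bumps W0's slot → (4, 0)
target: VC(op1) = (1, 0)

(1, 0)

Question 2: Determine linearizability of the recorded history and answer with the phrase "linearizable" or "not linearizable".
a witness: op1, op2, op4, op3, op6, op5
after step 1 (op1 pop() → empty): stack <>
after step 2 (op2 push(86)): stack <86>
after step 3 (op4 push(47)): stack <86,47>
after step 4 (op3 push(90)): stack <86,47,90>
after step 5 (op6 pop() → 90): stack <86,47>
after step 6 (op5 push(23)): stack <86,47,23>

linearizable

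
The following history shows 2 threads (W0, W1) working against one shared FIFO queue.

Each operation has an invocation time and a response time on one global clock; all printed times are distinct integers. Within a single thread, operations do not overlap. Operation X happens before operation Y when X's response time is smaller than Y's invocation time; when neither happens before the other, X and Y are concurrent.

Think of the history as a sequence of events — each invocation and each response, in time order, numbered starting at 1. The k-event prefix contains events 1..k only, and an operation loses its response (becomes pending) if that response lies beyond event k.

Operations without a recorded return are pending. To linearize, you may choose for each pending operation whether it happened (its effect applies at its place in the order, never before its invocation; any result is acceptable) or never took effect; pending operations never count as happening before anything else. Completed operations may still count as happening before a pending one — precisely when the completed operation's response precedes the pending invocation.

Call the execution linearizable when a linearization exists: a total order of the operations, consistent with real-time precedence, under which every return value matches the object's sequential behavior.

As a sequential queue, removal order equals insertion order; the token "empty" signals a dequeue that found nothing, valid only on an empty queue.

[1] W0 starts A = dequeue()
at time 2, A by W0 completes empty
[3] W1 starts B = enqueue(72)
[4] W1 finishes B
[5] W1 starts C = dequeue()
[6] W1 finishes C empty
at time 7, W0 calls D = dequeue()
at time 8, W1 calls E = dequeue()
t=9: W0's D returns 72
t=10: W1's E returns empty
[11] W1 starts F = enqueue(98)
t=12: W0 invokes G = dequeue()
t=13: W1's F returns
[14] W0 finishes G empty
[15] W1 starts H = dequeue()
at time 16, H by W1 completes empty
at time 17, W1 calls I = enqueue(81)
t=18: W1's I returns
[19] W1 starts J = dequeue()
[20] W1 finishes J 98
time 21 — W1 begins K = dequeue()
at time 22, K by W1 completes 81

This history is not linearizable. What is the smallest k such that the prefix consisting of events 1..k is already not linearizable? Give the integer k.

a valid linearization of events 1..5 exists, for instance A, B:
after step 1 (A dequeue() → empty): queue <>
after step 2 (B enqueue(72)): queue <72>
adding event 6 (C responds at 6) leaves no legal real-time order
for example A, B, C fails at step 3: C dequeue() → empty is not legal there

6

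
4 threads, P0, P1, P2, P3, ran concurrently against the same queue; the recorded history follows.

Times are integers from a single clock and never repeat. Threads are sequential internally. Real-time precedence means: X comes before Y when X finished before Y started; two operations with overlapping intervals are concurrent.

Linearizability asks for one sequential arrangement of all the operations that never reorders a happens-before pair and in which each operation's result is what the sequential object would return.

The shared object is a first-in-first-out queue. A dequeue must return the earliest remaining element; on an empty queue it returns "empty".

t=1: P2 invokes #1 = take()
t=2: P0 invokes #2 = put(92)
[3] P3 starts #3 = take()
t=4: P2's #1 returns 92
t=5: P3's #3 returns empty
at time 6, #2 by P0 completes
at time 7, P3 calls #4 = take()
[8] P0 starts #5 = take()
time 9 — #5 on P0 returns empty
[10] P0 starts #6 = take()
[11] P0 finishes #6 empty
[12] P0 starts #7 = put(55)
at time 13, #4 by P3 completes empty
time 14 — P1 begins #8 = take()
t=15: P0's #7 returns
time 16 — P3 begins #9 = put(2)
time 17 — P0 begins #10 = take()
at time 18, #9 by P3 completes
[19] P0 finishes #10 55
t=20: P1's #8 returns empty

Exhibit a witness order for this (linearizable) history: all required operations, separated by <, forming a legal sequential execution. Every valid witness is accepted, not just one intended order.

1. #2 put(92), leaving queue <92>
2. #1 take() → 92, leaving queue <>
3. #3 take() → empty, leaving queue <>
4. #4 take() → empty, leaving queue <>
5. #5 take() → empty, leaving queue <>
6. #6 take() → empty, leaving queue <>
7. #7 put(55), leaving queue <55>
8. #10 take() → 55, leaving queue <>
9. #8 take() → empty, leaving queue <>
10. #9 put(2), leaving queue <2>

#2 < #1 < #3 < #4 < #5 < #6 < #7 < #10 < #8 < #9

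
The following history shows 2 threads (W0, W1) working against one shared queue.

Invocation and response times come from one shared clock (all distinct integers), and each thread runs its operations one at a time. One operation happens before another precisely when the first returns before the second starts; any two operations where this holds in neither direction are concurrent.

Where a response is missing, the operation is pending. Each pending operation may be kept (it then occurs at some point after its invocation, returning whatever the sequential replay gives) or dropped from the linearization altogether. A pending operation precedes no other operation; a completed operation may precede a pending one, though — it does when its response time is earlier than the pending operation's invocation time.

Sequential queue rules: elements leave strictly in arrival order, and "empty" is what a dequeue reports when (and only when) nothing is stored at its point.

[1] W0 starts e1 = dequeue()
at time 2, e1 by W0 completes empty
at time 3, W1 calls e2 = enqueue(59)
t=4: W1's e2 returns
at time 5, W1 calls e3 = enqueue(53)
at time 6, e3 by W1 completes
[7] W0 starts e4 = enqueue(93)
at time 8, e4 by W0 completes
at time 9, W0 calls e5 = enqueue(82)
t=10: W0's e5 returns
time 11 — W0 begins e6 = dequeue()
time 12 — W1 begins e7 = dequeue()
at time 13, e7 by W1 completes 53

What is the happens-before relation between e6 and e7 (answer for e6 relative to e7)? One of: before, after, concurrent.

e6 spans [11,…), e7 spans [12,13]
the intervals overlap in both directions

concurrent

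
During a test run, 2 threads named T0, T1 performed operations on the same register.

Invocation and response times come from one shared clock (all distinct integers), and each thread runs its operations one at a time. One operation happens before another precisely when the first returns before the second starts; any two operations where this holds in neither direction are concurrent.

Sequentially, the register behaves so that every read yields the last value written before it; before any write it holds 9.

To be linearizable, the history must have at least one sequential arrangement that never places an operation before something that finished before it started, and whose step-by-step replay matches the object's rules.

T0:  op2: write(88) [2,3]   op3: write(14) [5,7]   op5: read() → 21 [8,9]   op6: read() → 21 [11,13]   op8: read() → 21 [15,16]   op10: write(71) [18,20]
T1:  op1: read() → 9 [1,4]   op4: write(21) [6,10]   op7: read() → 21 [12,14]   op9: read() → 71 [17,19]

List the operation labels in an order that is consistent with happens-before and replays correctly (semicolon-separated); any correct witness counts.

op1; op2; op3; op4; op5; op6; op7; op8; op10; op9

after step 1 (op1 read() → 9): value 9
after step 2 (op2 write(88)): value 88
after step 3 (op3 write(14)): value 14
after step 4 (op4 write(21)): value 21
after step 5 (op5 read() → 21): value 21
after step 6 (op6 read() → 21): value 21
after step 7 (op7 read() → 21): value 21
after step 8 (op8 read() → 21): value 21
after step 9 (op10 write(71)): value 71
after step 10 (op9 read() → 71): value 71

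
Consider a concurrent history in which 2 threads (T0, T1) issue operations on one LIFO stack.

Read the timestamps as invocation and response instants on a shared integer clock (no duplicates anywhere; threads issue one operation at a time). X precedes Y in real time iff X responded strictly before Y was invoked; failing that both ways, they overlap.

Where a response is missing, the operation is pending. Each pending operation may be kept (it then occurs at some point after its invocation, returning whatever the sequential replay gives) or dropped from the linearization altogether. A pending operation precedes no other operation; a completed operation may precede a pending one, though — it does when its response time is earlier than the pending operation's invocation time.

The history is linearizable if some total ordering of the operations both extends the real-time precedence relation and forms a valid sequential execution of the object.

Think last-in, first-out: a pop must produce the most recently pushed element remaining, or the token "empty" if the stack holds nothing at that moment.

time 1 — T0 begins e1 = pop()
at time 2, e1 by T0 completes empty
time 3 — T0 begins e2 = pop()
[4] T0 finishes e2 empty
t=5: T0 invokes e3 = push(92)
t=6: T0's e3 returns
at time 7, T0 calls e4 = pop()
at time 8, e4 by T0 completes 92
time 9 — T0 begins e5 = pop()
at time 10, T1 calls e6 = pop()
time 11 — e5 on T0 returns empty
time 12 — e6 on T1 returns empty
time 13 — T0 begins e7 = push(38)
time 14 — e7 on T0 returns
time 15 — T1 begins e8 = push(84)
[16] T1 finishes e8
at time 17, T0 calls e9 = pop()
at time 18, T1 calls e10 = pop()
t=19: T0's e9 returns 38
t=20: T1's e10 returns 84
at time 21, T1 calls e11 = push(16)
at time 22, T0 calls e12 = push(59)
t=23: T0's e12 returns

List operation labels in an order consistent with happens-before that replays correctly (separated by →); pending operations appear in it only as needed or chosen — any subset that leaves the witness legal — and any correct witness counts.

e1 → e2 → e3 → e4 → e5 → e6 → e7 → e8 → e10 → e9 → e11 → e12

step 1: e1 pop() → empty — stack <>
step 2: e2 pop() → empty — stack <>
step 3: e3 push(92) — stack <92>
step 4: e4 pop() → 92 — stack <>
step 5: e5 pop() → empty — stack <>
step 6: e6 pop() → empty — stack <>
step 7: e7 push(38) — stack <38>
step 8: e8 push(84) — stack <38,84>
step 9: e10 pop() → 84 — stack <38>
step 10: e9 pop() → 38 — stack <>
step 11: e11 push(16) (pending, included) — stack <16>
step 12: e12 push(59) — stack <16,59>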